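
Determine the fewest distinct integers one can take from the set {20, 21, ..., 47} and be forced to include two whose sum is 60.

Group the elements by complementary pair {x, 60−x}: {20,40}, {21,39}, {22,38}, …, giving 10 two-element pairs; the single value 30 (it cannot pair with itself since the integers are distinct); and 7 integers whose partner 60−x falls outside [20,47].
By the pigeonhole principle, treating each of those 18 groups as a pigeonhole, one can pick one integer per group — 18 integers — with no two summing to 60.
The 19th integer lands in an occupied pair, forcing a sum of 60.

19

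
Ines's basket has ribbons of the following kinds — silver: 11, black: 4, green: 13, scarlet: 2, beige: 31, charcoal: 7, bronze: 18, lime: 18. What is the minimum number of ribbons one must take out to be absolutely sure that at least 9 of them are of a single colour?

54

An adversary could hand out at most 8 ribbons per colour (black, scarlet, charcoal run out sooner): 8 + 4 + 8 + 2 + 8 + 7 + 8 + 8 = 53 ribbons and still no colour has 9.
Pigeonhole: one more ribbon lands in a colour already at 8, so 54 draws are enough and 53 are not.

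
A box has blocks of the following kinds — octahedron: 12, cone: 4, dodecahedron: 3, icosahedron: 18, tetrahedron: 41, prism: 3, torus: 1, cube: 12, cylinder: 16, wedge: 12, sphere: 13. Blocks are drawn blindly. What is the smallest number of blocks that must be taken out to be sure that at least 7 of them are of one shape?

54

By the pigeonhole principle, put each drawn block into a box by shape. The largest draw with every box below 7 takes min(count, 6) from each shape; shapes with fewer than 6 contribute all they have.
Σ min(cᵢ, 6) = 6 + 4 + 3 + 6 + 6 + 3 + 1 + 6 + 6 + 6 + 6 = 53.
Draw number 53 + 1 = 54 must push one box to 7.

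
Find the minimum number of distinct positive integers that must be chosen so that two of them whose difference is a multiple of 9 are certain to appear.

Integers whose pairwise differences are multiples of 9 are exactly those sharing a remainder mod 9. Pigeonhole: the 9 residue classes mod 9 are the pigeonholes.
With 9 integers one could put 1 in each residue class and have no class reach 2.
The 10th integer pushes some class to 2, so 9·1 + 1 = 10.

10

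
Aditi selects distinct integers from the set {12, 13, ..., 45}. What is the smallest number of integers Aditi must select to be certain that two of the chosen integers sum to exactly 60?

20

A set avoiding the sum 60 can contain at most one of each pair {x, 60−x}, plus the 4 elements whose complement lies outside the range or equal to its own complement.
The integers 12, …, 30 (19 of them) are such a set: any two sum to at least 12+13 = 25 and at most 29+30 = 59 < 60.
Pigeonhole: any 20th integer completes one of the 15 pairs, so 20 choices force a sum of 60.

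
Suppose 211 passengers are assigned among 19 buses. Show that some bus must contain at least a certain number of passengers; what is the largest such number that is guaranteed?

The 19 buses are the holes and the 211 passengers are the pigeons.
If every bus held at most 11 passengers, the total would be at most 19 × 11 = 209, which is less than 211.
So some bus holds at least ⌈211/19⌉ = 12 passengers.

12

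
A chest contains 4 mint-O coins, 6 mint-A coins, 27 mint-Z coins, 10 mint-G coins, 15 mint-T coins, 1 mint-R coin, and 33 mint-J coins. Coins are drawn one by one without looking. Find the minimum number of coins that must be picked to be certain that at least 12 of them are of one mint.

55

Put each drawn coin into a box by mint. The largest draw with every box below 12 takes min(count, 11) from each mint; mints with fewer than 11 contribute all they have.
Σ min(cᵢ, 11) = 4 + 6 + 11 + 10 + 11 + 1 + 11 = 54.
Draw number 54 + 1 = 55 must push one box to 12.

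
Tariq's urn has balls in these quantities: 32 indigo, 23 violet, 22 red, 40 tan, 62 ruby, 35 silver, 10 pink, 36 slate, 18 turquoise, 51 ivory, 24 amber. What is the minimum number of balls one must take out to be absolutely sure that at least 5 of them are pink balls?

In the worst case for collecting pink balls, every non-pink ball comes out first.
There are 32 + 23 + 22 + 40 + 62 + 35 + 36 + 18 + 51 + 24 = 343 non-pink balls altogether.
After those, each further ball must be pink, so 343 + 5 = 348 draws guarantee 5 pink balls.

348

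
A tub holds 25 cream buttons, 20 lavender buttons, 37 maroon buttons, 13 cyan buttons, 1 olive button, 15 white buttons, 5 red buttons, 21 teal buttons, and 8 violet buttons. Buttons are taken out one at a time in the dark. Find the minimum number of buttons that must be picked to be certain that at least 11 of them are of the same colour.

An adversary could hand out at most 10 buttons per colour (olive, red, violet run out sooner): 10 + 10 + 10 + 10 + 1 + 10 + 5 + 10 + 8 = 74 buttons and still no colour has 11.
By pigeonhole, one more button lands in a colour already at 10, so 75 draws are enough and 74 are not.

75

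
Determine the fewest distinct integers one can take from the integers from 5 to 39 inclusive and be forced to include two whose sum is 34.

A set avoiding the sum 34 can contain at most one of each pair {x, 34−x}, plus the 11 elements whose complement lies outside the range or equal to its own complement.
The integers 17, …, 39 (23 of them) are such a set: any two sum to at least 17+18 = 35 > 34.
By the pigeonhole principle, any 24th integer completes one of the 12 pairs, so 24 choices force a sum of 34.

24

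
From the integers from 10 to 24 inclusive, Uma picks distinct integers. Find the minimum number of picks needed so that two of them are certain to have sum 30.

A set avoiding the sum 30 can contain at most one of each pair {x, 30−x}, plus the 5 elements whose complement lies outside the range or equal to its own complement.
The integers 15, …, 24 (10 of them) are such a set: any two sum to at least 15+16 = 31 > 30.
Pigeonhole: any 11th integer completes one of the 5 pairs, so 11 choices force a sum of 30.

11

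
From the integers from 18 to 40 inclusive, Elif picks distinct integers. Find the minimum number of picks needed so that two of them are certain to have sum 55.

14

Two chosen integers sum to 55 exactly when both halves of some pair {x, 55−x} with 18 ≤ x ≤ 55−x ≤ 37 are chosen — 10 such pairs.
The remaining 3 elements (those with no distinct partner in range) can never complete a 55-sum, so the worst case takes all of them and one from each pair: 3 + 10 = 13.
By pigeonhole, the 14th integer has to be the second member of some pair, so 13 + 1 = 14.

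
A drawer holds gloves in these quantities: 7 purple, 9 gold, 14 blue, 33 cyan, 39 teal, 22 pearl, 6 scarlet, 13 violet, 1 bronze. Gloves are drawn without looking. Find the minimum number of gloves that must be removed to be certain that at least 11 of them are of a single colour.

74

Pigeonhole: the 9 colours are the holes; the gloves drawn are the pigeons.
To avoid 11 of any one colour, the worst case takes at most 10 of each colour, or every glove of a colour that has fewer than 10.
That gives 7 + 9 + 10 + 10 + 10 + 10 + 6 + 10 + 1 = 73 gloves with no colour reaching 11.
The next glove forces some colour to 11, so 73 + 1 = 74.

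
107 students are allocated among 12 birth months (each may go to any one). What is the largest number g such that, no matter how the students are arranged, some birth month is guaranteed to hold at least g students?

9

The 12 birth months are the holes and the 107 students are the pigeons.
If every birth month held at most 8 students, the total would be at most 12 × 8 = 96, which is less than 107.
So some birth month holds at least ⌈107/12⌉ = 9 students.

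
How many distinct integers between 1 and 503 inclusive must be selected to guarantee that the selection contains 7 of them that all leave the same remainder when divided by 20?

121

The 20 residue classes mod 20 are the pigeonholes.
With 120 integers one could put 6 in each residue class and have no class reach 7.
The 121st integer pushes some class to 7, so 20·6 + 1 = 121.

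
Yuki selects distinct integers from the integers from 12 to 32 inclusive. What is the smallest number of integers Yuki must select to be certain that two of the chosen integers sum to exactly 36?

16

A set avoiding the sum 36 can contain at most one of each pair {x, 36−x}, plus the 9 elements whose complement lies outside the range or equal to its own complement.
The integers 18, …, 32 (15 of them) are such a set: any two sum to at least 18+19 = 37 > 36.
By pigeonhole, any 16th integer completes one of the 6 pairs, so 16 choices force a sum of 36.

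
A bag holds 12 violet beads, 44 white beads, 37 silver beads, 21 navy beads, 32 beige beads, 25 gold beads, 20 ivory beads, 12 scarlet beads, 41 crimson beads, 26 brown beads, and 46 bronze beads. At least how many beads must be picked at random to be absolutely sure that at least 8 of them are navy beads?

In the worst case for collecting navy beads, every non-navy bead comes out first.
There are 12 + 44 + 37 + 32 + 25 + 20 + 12 + 41 + 26 + 46 = 295 non-navy beads altogether.
After those, each further bead must be navy, so 295 + 8 = 303 draws guarantee 8 navy beads.

303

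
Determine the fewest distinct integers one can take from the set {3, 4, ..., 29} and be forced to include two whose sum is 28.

17

A set avoiding the sum 28 can contain at most one of each pair {x, 28−x}, plus the 5 elements whose complement lies outside the range or equal to its own complement.
The integers 14, …, 29 (16 of them) are such a set: any two sum to at least 14+15 = 29 > 28.
By pigeonhole, any 17th integer completes one of the 11 pairs, so 17 choices force a sum of 28.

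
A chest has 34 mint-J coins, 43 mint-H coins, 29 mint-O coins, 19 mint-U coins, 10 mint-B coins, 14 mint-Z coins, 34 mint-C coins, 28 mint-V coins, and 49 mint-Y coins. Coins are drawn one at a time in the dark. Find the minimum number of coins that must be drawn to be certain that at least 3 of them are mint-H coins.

220

In the worst case for collecting mint-H coins, every non-mint-H coin comes out first.
There are 34 + 29 + 19 + 10 + 14 + 34 + 28 + 49 = 217 non-mint-H coins altogether.
After those, each further coin must be mint-H, so 217 + 3 = 220 draws guarantee 3 mint-H coins.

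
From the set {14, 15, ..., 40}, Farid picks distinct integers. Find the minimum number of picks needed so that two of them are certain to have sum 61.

Two chosen integers sum to 61 exactly when both halves of some pair {x, 61−x} with 21 ≤ x ≤ 61−x ≤ 40 are chosen — 10 such pairs.
The remaining 7 elements (those with no distinct partner in range) can never complete a 61-sum, so the worst case takes all of them and one from each pair: 7 + 10 = 17.
The 18th integer has to be the second member of some pair, so 17 + 1 = 18.

18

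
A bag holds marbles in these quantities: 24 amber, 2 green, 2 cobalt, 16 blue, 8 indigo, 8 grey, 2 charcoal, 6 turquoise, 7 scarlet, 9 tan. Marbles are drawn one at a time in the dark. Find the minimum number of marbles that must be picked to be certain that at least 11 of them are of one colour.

65

An adversary could hand out at most 10 marbles per colour (8 colours run out sooner): 10 + 2 + 2 + 10 + 8 + 8 + 2 + 6 + 7 + 9 = 64 marbles and still no colour has 11.
One more marble lands in a colour already at 10, so 65 draws are enough and 64 are not.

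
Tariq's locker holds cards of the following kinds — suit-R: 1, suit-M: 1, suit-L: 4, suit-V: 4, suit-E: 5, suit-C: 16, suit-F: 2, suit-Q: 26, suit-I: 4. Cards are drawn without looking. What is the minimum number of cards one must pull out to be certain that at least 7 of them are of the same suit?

34

The 9 suits are the holes; the cards drawn are the pigeons.
To avoid 7 of any one suit, the worst case takes at most 6 of each suit, or every card of a suit that has fewer than 6.
That gives 1 + 1 + 4 + 4 + 5 + 6 + 2 + 6 + 4 = 33 cards with no suit reaching 7.
The next card forces some suit to 7, so 33 + 1 = 34.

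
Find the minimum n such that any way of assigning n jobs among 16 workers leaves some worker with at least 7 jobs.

With 96 jobs one could put exactly 6 in each of the 16 workers, and no worker would reach 7.
By the pigeonhole principle, one more job must land in a worker that already has 6, giving it 7.
So 16 × 6 + 1 = 97 jobs are required.

97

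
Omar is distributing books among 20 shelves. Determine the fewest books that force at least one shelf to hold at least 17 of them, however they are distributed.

321

With 320 books one could put exactly 16 in each of the 20 shelves, and no shelf would reach 17.
One more book must land in a shelf that already has 16, giving it 17.
So 20 × 16 + 1 = 321 books are required.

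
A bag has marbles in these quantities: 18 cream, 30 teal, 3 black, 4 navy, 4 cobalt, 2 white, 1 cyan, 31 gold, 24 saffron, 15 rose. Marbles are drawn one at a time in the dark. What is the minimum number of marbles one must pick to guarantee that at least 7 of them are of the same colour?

By pigeonhole, put each drawn marble into a box by colour. The largest draw with every box below 7 takes min(count, 6) from each colour; colours with fewer than 6 contribute all they have.
Σ min(cᵢ, 6) = 6 + 6 + 3 + 4 + 4 + 2 + 1 + 6 + 6 + 6 = 44.
Draw number 44 + 1 = 45 must push one box to 7.

45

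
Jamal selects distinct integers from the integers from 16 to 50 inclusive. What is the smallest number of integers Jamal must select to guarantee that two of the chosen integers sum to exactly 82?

27

Group the elements by complementary pair {x, 82−x}: {32,50}, {33,49}, {34,48}, …, giving 9 two-element pairs, the single value 41 (it cannot pair with itself since the integers are distinct), and 16 integers whose partner 82−x falls outside [16,50].
By the pigeonhole principle, treating each of those 26 groups as a pigeonhole, one can pick one integer per group — 26 integers — with no two summing to 82.
The 27th integer lands in an occupied pair, forcing a sum of 82.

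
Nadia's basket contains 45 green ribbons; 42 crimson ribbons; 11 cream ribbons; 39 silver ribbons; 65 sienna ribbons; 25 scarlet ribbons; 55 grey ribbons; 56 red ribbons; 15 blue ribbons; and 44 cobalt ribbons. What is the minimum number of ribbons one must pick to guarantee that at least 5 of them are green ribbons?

357

In the worst case for collecting green ribbons, every non-green ribbon comes out first.
There are 42 + 11 + 39 + 65 + 25 + 55 + 56 + 15 + 44 = 352 non-green ribbons altogether.
After those, each further ribbon must be green, so 352 + 5 = 357 draws guarantee 5 green ribbons.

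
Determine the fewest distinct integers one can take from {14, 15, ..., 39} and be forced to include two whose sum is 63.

Group the elements by complementary pair {x, 63−x}: {24,39}, {25,38}, {26,37}, …, giving 8 two-element pairs and 10 integers whose partner 63−x falls outside [14,39].
By pigeonhole, treating each of those 18 groups as a pigeonhole, one can pick one integer per group — 18 integers — with no two summing to 63.
The 19th integer lands in an occupied pair, forcing a sum of 63.

19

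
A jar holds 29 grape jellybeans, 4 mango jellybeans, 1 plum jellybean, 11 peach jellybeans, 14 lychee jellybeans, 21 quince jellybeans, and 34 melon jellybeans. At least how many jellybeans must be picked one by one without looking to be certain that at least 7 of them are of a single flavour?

36

An adversary could hand out at most 6 jellybeans per flavour (mango, plum run out sooner): 6 + 4 + 1 + 6 + 6 + 6 + 6 = 35 jellybeans and still no flavour has 7.
By pigeonhole, one more jellybean lands in a flavour already at 6, so 36 draws are enough and 35 are not.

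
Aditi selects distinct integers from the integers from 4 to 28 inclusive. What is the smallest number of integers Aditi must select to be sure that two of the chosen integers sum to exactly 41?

A set avoiding the sum 41 can contain at most one of each pair {x, 41−x}, plus the 9 elements whose complement lies outside the range.
The integers 4, …, 20 (17 of them) are such a set: any two sum to at least 4+5 = 9 and at most 19+20 = 39 < 41.
Any 18th integer completes one of the 8 pairs, so 18 choices force a sum of 41.

18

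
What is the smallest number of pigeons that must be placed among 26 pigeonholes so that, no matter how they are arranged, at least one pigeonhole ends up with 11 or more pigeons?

With 260 pigeons one could put exactly 10 in each of the 26 pigeonholes, and no pigeonhole would reach 11.
One more pigeon must land in a pigeonhole that already has 10, giving it 11.
So 26 × 10 + 1 = 261 pigeons are required.

261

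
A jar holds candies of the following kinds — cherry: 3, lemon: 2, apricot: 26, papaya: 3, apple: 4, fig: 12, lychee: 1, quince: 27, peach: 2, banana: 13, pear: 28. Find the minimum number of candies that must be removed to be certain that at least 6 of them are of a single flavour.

41

An adversary could hand out at most 5 candies per flavour (6 flavours run out sooner): 3 + 2 + 5 + 3 + 4 + 5 + 1 + 5 + 2 + 5 + 5 = 40 candies and still no flavour has 6.
By the pigeonhole principle, one more candy lands in a flavour already at 5, so 41 draws are enough and 40 are not.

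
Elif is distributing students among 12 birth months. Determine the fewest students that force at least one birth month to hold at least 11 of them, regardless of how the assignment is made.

With 120 students one could put exactly 10 in each of the 12 birth months, and no birth month would reach 11.
By the pigeonhole principle, one more student must land in a birth month that already has 10, giving it 11.
So 12 × 10 + 1 = 121 students are required.

121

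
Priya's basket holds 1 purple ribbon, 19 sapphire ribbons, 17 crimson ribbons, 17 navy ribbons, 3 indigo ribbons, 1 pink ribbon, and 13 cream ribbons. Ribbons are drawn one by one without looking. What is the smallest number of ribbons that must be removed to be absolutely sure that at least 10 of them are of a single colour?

An adversary could hand out at most 9 ribbons per colour (purple, indigo, pink run out sooner): 1 + 9 + 9 + 9 + 3 + 1 + 9 = 41 ribbons and still no colour has 10.
By pigeonhole, one more ribbon lands in a colour already at 9, so 42 draws are enough and 41 are not.

42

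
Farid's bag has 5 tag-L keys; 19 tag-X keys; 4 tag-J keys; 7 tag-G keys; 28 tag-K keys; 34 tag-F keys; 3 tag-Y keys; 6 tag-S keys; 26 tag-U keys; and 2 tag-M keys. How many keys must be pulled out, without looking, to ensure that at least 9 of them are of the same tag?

Pigeonhole: the 10 tags are the holes; the keys drawn are the pigeons.
To avoid 9 of any one tag, the worst case takes at most 8 of each tag, or every key of a tag that has fewer than 8.
That gives 5 + 8 + 4 + 7 + 8 + 8 + 3 + 6 + 8 + 2 = 59 keys with no tag reaching 9.
The next key forces some tag to 9, so 59 + 1 = 60.

60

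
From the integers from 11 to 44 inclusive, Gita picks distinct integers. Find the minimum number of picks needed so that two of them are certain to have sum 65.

Group the elements by complementary pair {x, 65−x}: {21,44}, {22,43}, {23,42}, …, giving 12 two-element pairs and 10 integers whose partner 65−x falls outside [11,44].
By pigeonhole, treating each of those 22 groups as a pigeonhole, one can pick one integer per group — 22 integers — with no two summing to 65.
The 23rd integer lands in an occupied pair, forcing a sum of 65.

23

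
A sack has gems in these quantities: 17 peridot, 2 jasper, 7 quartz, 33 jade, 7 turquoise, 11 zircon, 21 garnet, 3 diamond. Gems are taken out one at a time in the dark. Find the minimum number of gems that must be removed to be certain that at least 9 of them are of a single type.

Put each drawn gem into a box by type. The largest draw with every box below 9 takes min(count, 8) from each type; types with fewer than 8 contribute all they have.
Σ min(cᵢ, 8) = 8 + 2 + 7 + 8 + 7 + 8 + 8 + 3 = 51.
Draw number 51 + 1 = 52 must push one box to 9.

52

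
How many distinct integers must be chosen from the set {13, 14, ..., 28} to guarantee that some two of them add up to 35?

12

A set avoiding the sum 35 can contain at most one of each pair {x, 35−x}, plus the 6 elements whose complement lies outside the range.
The integers 18, …, 28 (11 of them) are such a set: any two sum to at least 18+19 = 37 > 35.
Any 12th integer completes one of the 5 pairs, so 12 choices force a sum of 35.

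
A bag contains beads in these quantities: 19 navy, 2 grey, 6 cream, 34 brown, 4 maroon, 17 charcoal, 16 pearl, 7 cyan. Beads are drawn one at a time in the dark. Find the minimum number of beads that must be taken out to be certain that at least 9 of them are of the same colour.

52

An adversary could hand out at most 8 beads per colour (4 colours run out sooner): 8 + 2 + 6 + 8 + 4 + 8 + 8 + 7 = 51 beads and still no colour has 9.
By the pigeonhole principle, one more bead lands in a colour already at 8, so 52 draws are enough and 51 are not.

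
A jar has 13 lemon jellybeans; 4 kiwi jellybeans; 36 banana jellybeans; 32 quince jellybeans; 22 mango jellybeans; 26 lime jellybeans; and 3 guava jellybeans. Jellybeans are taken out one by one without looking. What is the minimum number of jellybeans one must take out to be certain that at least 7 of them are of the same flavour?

The 7 flavours are the holes; the jellybeans drawn are the pigeons.
To avoid 7 of any one flavour, the worst case takes at most 6 of each flavour, or every jellybean of a flavour that has fewer than 6.
That gives 6 + 4 + 6 + 6 + 6 + 6 + 3 = 37 jellybeans with no flavour reaching 7.
The next jellybean forces some flavour to 7, so 37 + 1 = 38.

38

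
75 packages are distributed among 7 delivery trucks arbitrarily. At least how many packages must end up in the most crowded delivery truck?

The 7 delivery trucks are the holes and the 75 packages are the pigeons.
If every delivery truck held at most 10 packages, the total would be at most 7 × 10 = 70, which is less than 75.
So some delivery truck holds at least ⌈75/7⌉ = 11 packages.

11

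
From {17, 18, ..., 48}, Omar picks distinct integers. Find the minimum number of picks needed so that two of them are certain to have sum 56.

22

Group the elements by complementary pair {x, 56−x}: {17,39}, {18,38}, {19,37}, …, giving 11 two-element pairs, the single value 28 (it cannot pair with itself since the integers are distinct), and 9 integers whose partner 56−x falls outside [17,48].
Treating each of those 21 groups as a pigeonhole, one can pick one integer per group — 21 integers — with no two summing to 56.
The 22nd integer lands in an occupied pair, forcing a sum of 56.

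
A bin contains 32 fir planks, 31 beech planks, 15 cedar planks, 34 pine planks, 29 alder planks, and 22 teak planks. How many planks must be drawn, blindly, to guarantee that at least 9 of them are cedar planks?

157

In the worst case for collecting cedar planks, every non-cedar plank comes out first.
There are 32 + 31 + 34 + 29 + 22 = 148 non-cedar planks altogether.
After those, each further plank must be cedar, so 148 + 9 = 157 draws guarantee 9 cedar planks.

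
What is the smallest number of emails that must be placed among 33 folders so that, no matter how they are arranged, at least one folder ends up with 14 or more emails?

430

With 429 emails one could put exactly 13 in each of the 33 folders, and no folder would reach 14.
One more email must land in a folder that already has 13, giving it 14.
So 33 × 13 + 1 = 430 emails are required.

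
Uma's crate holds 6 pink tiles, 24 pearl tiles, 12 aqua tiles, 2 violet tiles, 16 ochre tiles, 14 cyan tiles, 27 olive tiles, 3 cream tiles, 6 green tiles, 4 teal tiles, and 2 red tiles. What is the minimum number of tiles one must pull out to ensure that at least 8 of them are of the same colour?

An adversary could hand out at most 7 tiles per colour (6 colours run out sooner): 6 + 7 + 7 + 2 + 7 + 7 + 7 + 3 + 6 + 4 + 2 = 58 tiles and still no colour has 8.
Pigeonhole: one more tile lands in a colour already at 7, so 59 draws are enough and 58 are not.

59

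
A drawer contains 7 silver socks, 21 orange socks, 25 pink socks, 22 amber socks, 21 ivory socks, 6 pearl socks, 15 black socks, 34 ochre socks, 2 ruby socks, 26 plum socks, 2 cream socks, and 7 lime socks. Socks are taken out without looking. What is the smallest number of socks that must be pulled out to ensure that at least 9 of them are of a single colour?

81

Put each drawn sock into a box by colour. The largest draw with every box below 9 takes min(count, 8) from each colour; colours with fewer than 8 contribute all they have.
Σ min(cᵢ, 8) = 7 + 8 + 8 + 8 + 8 + 6 + 8 + 8 + 2 + 8 + 2 + 7 = 80.
Draw number 80 + 1 = 81 must push one box to 9.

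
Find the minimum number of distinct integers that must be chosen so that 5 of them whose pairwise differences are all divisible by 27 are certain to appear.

109

Integers whose pairwise differences are multiples of 27 are exactly those sharing a remainder mod 27. The 27 residue classes mod 27 are the pigeonholes.
With 108 integers one could put 4 in each residue class and have no class reach 5.
The 109th integer pushes some class to 5, so 27·4 + 1 = 109.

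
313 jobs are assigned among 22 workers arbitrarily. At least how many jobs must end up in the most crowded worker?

The 22 workers are the holes and the 313 jobs are the pigeons.
If every worker held at most 14 jobs, the total would be at most 22 × 14 = 308, which is less than 313.
So some worker holds at least ⌈313/22⌉ = 15 jobs.

15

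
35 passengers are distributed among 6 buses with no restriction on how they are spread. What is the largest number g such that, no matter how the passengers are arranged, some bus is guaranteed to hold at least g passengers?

6

The 6 buses are the holes and the 35 passengers are the pigeons.
If every bus held at most 5 passengers, the total would be at most 6 × 5 = 30, which is less than 35.
So some bus holds at least ⌈35/6⌉ = 6 passengers.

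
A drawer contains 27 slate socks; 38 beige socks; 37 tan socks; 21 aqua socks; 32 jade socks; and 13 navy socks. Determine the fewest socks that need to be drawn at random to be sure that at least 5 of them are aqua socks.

In the worst case for collecting aqua socks, every non-aqua sock comes out first.
There are 27 + 38 + 37 + 32 + 13 = 147 non-aqua socks altogether.
After those, each further sock must be aqua, so 147 + 5 = 152 draws guarantee 5 aqua socks.

152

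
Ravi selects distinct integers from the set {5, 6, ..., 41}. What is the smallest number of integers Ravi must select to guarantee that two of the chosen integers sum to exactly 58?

26

Two chosen integers sum to 58 exactly when both halves of some pair {x, 58−x} with 17 ≤ x ≤ 58−x ≤ 41 are chosen — 12 such pairs.
The remaining 13 elements (those with no distinct partner in range) can never complete a 58-sum, so the worst case takes all of them and one from each pair: 13 + 12 = 25.
The 26th integer has to be the second member of some pair, so 25 + 1 = 26.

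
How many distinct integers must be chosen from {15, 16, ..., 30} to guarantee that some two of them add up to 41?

11

A set avoiding the sum 41 can contain at most one of each pair {x, 41−x}, plus the 4 elements whose complement lies outside the range.
The integers 21, …, 30 (10 of them) are such a set: any two sum to at least 21+22 = 43 > 41.
Any 11th integer completes one of the 6 pairs, so 11 choices force a sum of 41.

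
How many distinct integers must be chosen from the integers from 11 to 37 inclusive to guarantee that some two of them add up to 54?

18

Group the elements by complementary pair {x, 54−x}: {17,37}, {18,36}, {19,35}, …, giving 10 two-element pairs, the single value 27 (it cannot pair with itself since the integers are distinct), and 6 integers whose partner 54−x falls outside [11,37].
By pigeonhole, treating each of those 17 groups as a pigeonhole, one can pick one integer per group — 17 integers — with no two summing to 54.
The 18th integer lands in an occupied pair, forcing a sum of 54.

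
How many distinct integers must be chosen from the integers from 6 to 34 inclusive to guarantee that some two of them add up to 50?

Group the elements by complementary pair {x, 50−x}: {16,34}, {17,33}, {18,32}, …, giving 9 two-element pairs, the single value 25 (it cannot pair with itself since the integers are distinct), and 10 integers whose partner 50−x falls outside [6,34].
Treating each of those 20 groups as a pigeonhole, one can pick one integer per group — 20 integers — with no two summing to 50.
The 21st integer lands in an occupied pair, forcing a sum of 50.

21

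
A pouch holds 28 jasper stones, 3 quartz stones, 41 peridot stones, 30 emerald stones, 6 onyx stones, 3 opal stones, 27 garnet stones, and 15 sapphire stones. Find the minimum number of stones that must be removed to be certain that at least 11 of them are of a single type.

Pigeonhole: put each drawn stone into a box by type. The largest draw with every box below 11 takes min(count, 10) from each type; types with fewer than 10 contribute all they have.
Σ min(cᵢ, 10) = 10 + 3 + 10 + 10 + 6 + 3 + 10 + 10 = 62.
Draw number 62 + 1 = 63 must push one box to 11.

63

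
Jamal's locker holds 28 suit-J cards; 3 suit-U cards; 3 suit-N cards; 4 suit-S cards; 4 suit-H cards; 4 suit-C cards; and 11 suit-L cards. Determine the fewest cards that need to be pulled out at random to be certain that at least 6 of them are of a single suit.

By pigeonhole, the 7 suits are the holes; the cards drawn are the pigeons.
To avoid 6 of any one suit, the worst case takes at most 5 of each suit, or every card of a suit that has fewer than 5.
That gives 5 + 3 + 3 + 4 + 4 + 4 + 5 = 28 cards with no suit reaching 6.
The next card forces some suit to 6, so 28 + 1 = 29.

29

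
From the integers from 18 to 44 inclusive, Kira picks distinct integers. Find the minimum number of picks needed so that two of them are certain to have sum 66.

Group the elements by complementary pair {x, 66−x}: {22,44}, {23,43}, {24,42}, …, giving 11 two-element pairs, the single value 33 (it cannot pair with itself since the integers are distinct), and 4 integers whose partner 66−x falls outside [18,44].
By the pigeonhole principle, treating each of those 16 groups as a pigeonhole, one can pick one integer per group — 16 integers — with no two summing to 66.
The 17th integer lands in an occupied pair, forcing a sum of 66.

17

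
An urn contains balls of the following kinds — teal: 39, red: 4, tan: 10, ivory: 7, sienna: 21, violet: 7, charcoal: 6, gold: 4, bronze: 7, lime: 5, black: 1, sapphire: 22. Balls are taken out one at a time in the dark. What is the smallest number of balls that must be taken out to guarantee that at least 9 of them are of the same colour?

74

By pigeonhole, the 12 colours are the holes; the balls drawn are the pigeons.
To avoid 9 of any one colour, the worst case takes at most 8 of each colour, or every ball of a colour that has fewer than 8.
That gives 8 + 4 + 8 + 7 + 8 + 7 + 6 + 4 + 7 + 5 + 1 + 8 = 73 balls with no colour reaching 9.
The next ball forces some colour to 9, so 73 + 1 = 74.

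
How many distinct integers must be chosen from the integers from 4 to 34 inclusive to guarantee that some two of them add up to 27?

22

Two chosen integers sum to 27 exactly when both halves of some pair {x, 27−x} with 4 ≤ x ≤ 27−x ≤ 23 are chosen — 10 such pairs.
The remaining 11 elements (those with no distinct partner in range) can never complete a 27-sum, so the worst case takes all of them and one from each pair: 11 + 10 = 21.
By pigeonhole, the 22nd integer has to be the second member of some pair, so 21 + 1 = 22.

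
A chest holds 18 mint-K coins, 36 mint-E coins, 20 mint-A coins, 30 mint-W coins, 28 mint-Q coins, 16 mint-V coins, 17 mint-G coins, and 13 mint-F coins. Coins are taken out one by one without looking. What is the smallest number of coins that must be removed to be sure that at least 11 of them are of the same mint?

An adversary could hand out at most 10 coins per mint: 10 + 10 + 10 + 10 + 10 + 10 + 10 + 10 = 80 coins and still no mint has 11.
One more coin lands in a mint already at 10, so 81 draws are enough and 80 are not.

81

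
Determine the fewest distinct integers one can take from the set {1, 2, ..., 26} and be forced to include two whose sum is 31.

16

Two chosen integers sum to 31 exactly when both halves of some pair {x, 31−x} with 5 ≤ x ≤ 31−x ≤ 26 are chosen — 11 such pairs.
The remaining 4 elements (those with no distinct partner in range) can never complete a 31-sum, so the worst case takes all of them and one from each pair: 4 + 11 = 15.
The 16th integer has to be the second member of some pair, so 15 + 1 = 16.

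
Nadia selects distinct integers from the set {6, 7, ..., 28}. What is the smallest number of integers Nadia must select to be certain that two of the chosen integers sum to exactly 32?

Two chosen integers sum to 32 exactly when both halves of some pair {x, 32−x} with 6 ≤ x ≤ 32−x ≤ 26 are chosen — 10 such pairs.
The remaining 3 elements (those with no distinct partner in range) can never complete a 32-sum, so the worst case takes all of them and one from each pair: 3 + 10 = 13.
Pigeonhole: the 14th integer has to be the second member of some pair, so 13 + 1 = 14.

14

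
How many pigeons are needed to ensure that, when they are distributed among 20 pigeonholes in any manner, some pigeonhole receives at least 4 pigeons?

With 60 pigeons one could put exactly 3 in each of the 20 pigeonholes, and no pigeonhole would reach 4.
One more pigeon must land in a pigeonhole that already has 3, giving it 4.
So 20 × 3 + 1 = 61 pigeons are required.

61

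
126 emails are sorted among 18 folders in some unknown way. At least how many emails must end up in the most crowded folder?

7

By the pigeonhole principle, the 18 folders are the holes and the 126 emails are the pigeons.
If every folder held at most 6 emails, the total would be at most 18 × 6 = 108, which is less than 126.
So some folder holds at least ⌈126/18⌉ = 7 emails.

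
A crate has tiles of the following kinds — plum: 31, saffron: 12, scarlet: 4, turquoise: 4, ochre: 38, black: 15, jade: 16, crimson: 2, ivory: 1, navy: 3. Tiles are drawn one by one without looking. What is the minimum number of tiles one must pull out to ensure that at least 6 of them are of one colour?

40

An adversary could hand out at most 5 tiles per colour (5 colours run out sooner): 5 + 5 + 4 + 4 + 5 + 5 + 5 + 2 + 1 + 3 = 39 tiles and still no colour has 6.
One more tile lands in a colour already at 5, so 40 draws are enough and 39 are not.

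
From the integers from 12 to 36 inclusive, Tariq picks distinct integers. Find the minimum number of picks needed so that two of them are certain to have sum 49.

14

Two chosen integers sum to 49 exactly when both halves of some pair {x, 49−x} with 13 ≤ x ≤ 49−x ≤ 36 are chosen — 12 such pairs.
The remaining 1 element (those with no distinct partner in range) can never complete a 49-sum, so the worst case takes all of them and one from each pair: 1 + 12 = 13.
The 14th integer has to be the second member of some pair, so 13 + 1 = 14.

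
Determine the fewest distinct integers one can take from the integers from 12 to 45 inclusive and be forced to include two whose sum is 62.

21

A set avoiding the sum 62 can contain at most one of each pair {x, 62−x}, plus the 6 elements whose complement lies outside the range or equal to its own complement.
The integers 12, …, 31 (20 of them) are such a set: any two sum to at least 12+13 = 25 and at most 30+31 = 61 < 62.
Any 21st integer completes one of the 14 pairs, so 21 choices force a sum of 62.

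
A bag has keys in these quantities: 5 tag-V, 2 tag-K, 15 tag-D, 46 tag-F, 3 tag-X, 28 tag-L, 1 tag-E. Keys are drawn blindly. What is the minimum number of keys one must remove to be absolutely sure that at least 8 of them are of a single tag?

33

An adversary could hand out at most 7 keys per tag (4 tags run out sooner): 5 + 2 + 7 + 7 + 3 + 7 + 1 = 32 keys and still no tag has 8.
By the pigeonhole principle, one more key lands in a tag already at 7, so 33 draws are enough and 32 are not.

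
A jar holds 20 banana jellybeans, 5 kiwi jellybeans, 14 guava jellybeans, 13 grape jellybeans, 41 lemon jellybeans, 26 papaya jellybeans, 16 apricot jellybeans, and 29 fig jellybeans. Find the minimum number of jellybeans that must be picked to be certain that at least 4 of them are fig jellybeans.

In the worst case for collecting fig jellybeans, every non-fig jellybean comes out first.
There are 20 + 5 + 14 + 13 + 41 + 26 + 16 = 135 non-fig jellybeans altogether.
After those, each further jellybean must be fig, so 135 + 4 = 139 draws guarantee 4 fig jellybeans.

139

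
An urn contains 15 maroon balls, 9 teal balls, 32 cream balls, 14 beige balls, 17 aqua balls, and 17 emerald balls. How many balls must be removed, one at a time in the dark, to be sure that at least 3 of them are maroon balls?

In the worst case for collecting maroon balls, every non-maroon ball comes out first.
There are 9 + 32 + 14 + 17 + 17 = 89 non-maroon balls altogether.
After those, each further ball must be maroon, so 89 + 3 = 92 draws guarantee 3 maroon balls.

92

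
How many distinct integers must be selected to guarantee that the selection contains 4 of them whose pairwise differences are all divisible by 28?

Integers whose pairwise differences are multiples of 28 are exactly those sharing a remainder mod 28. The 28 residue classes mod 28 are the pigeonholes.
With 84 integers one could put 3 in each residue class and have no class reach 4.
The 85th integer pushes some class to 4, so 28·3 + 1 = 85.

85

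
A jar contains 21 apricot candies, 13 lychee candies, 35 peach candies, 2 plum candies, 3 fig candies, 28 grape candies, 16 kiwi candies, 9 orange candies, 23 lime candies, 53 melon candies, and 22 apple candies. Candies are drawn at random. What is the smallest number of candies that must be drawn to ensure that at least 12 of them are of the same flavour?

103

Pigeonhole: put each drawn candy into a box by flavour. The largest draw with every box below 12 takes min(count, 11) from each flavour; flavours with fewer than 11 contribute all they have.
Σ min(cᵢ, 11) = 11 + 11 + 11 + 2 + 3 + 11 + 11 + 9 + 11 + 11 + 11 = 102.
Draw number 102 + 1 = 103 must push one box to 12.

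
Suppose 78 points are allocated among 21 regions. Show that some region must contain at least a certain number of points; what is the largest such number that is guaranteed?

Pigeonhole: the 21 regions are the holes and the 78 points are the pigeons.
If every region held at most 3 points, the total would be at most 21 × 3 = 63, which is less than 78.
So some region holds at least ⌈78/21⌉ = 4 points.

4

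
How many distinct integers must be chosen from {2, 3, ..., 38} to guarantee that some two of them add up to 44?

A set avoiding the sum 44 can contain at most one of each pair {x, 44−x}, plus the 5 elements whose complement lies outside the range or equal to its own complement.
The integers 2, …, 22 (21 of them) are such a set: any two sum to at least 2+3 = 5 and at most 21+22 = 43 < 44.
Any 22nd integer completes one of the 16 pairs, so 22 choices force a sum of 44.

22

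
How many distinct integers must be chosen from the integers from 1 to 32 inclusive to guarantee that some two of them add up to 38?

20

Group the elements by complementary pair {x, 38−x}: {6,32}, {7,31}, {8,30}, …, giving 13 two-element pairs; the single value 19 (it cannot pair with itself since the integers are distinct); and 5 integers whose partner 38−x falls outside [1,32].
By the pigeonhole principle, treating each of those 19 groups as a pigeonhole, one can pick one integer per group — 19 integers — with no two summing to 38.
The 20th integer lands in an occupied pair, forcing a sum of 38.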